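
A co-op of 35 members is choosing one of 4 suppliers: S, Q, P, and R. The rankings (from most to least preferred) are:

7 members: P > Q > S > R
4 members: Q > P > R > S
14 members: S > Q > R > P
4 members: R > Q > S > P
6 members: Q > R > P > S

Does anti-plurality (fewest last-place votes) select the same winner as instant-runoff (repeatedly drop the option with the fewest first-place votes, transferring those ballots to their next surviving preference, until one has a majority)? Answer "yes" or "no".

yes

Anti-plurality — last-place votes: S 10, Q 0, P 18, R 7. Winner: Q.
Instant-runoff — R1 S 14, Q 10, P 7, R 4 (R out); R2 S 14, Q 14, P 7 (P out); R3 S 14, Q 21 (Q winner). Winner: Q.
The two methods agree.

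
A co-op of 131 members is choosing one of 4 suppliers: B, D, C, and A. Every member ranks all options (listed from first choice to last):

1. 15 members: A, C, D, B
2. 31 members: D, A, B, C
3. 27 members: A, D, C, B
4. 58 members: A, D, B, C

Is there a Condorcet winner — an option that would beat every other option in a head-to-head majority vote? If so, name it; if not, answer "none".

A

A vs B: 131–0 for A.
A vs D: 100–31 for A.
A vs C: 131–0 for A.
A beats every other option head-to-head.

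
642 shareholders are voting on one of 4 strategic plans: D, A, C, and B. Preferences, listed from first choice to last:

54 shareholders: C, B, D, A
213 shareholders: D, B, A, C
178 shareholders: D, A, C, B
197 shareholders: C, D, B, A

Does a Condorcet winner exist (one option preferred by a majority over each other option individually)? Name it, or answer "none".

D

D vs A: 642–0 for D.
D vs C: 391–251 for D.
D vs B: 588–54 for D.
D beats every other option head-to-head.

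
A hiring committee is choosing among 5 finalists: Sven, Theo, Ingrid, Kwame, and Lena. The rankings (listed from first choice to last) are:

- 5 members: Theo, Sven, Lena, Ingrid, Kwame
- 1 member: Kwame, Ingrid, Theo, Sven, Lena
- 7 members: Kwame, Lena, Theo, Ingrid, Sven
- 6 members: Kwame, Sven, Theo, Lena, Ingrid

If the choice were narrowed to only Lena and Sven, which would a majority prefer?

Sven

Voters preferring Lena to Sven: 7; preferring Sven to Lena: 12.
Sven wins the head-to-head.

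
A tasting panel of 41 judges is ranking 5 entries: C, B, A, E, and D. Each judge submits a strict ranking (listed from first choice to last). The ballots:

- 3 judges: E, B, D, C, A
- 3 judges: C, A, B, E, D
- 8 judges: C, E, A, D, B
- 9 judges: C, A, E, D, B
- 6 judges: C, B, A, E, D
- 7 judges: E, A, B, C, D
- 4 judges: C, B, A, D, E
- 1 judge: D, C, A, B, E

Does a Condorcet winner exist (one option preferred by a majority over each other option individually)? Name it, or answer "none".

C

C vs B: 31–10 for C.
C vs A: 34–7 for C.
C vs E: 31–10 for C.
C vs D: 37–4 for C.
C beats every other option head-to-head.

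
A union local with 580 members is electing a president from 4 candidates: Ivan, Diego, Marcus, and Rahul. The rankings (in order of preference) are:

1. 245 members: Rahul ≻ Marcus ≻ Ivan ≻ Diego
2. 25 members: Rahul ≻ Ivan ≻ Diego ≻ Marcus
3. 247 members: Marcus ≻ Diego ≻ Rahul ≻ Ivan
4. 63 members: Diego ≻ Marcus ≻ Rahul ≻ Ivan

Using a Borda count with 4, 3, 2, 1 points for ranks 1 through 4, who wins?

Ivan: 245·2 + 25·3 + 247·1 + 63·1 = 875
Diego: 245·1 + 25·2 + 247·3 + 63·4 = 1288
Marcus: 245·3 + 25·1 + 247·4 + 63·3 = 1937
Rahul: 245·4 + 25·4 + 247·2 + 63·2 = 1700
Marcus has the highest Borda score (1937).

Marcus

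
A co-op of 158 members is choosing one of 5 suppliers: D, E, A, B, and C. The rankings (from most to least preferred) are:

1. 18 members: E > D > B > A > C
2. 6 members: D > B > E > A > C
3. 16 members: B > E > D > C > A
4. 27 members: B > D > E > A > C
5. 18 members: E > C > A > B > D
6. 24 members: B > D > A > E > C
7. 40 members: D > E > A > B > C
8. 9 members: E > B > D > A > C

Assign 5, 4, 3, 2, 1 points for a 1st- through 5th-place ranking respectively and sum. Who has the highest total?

D: 18·4 + 6·5 + 16·3 + 27·4 + 18·1 + 24·4 + 40·5 + 9·3 = 599
E: 18·5 + 6·3 + 16·4 + 27·3 + 18·5 + 24·2 + 40·4 + 9·5 = 596
A: 18·2 + 6·2 + 16·1 + 27·2 + 18·3 + 24·3 + 40·3 + 9·2 = 382
B: 18·3 + 6·4 + 16·5 + 27·5 + 18·2 + 24·5 + 40·2 + 9·4 = 565
C: 18·1 + 6·1 + 16·2 + 27·1 + 18·4 + 24·1 + 40·1 + 9·1 = 228
D has the highest Borda score (599).

D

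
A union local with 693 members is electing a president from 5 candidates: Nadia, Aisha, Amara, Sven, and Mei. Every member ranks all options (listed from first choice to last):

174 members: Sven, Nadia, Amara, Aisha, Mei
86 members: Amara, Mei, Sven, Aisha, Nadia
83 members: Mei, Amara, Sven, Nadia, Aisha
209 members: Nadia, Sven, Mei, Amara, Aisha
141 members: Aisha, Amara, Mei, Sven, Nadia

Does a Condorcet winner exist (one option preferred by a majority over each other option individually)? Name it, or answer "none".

Sven vs Nadia: 484–209 for Sven.
Sven vs Aisha: 552–141 for Sven.
Sven vs Amara: 383–310 for Sven.
Sven vs Mei: 383–310 for Sven.
Sven beats every other option head-to-head.

Sven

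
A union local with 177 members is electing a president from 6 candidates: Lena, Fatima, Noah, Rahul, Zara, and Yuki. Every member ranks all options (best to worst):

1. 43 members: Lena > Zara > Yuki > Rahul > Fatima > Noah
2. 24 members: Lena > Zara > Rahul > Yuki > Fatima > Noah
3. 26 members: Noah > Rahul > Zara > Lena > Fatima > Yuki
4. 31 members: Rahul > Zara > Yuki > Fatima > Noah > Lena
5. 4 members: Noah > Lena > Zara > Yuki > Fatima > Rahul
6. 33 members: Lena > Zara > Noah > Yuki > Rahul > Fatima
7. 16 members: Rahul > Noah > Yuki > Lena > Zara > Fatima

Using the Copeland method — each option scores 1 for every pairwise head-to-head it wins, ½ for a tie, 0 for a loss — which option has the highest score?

Lena: beats Fatima, Noah, Rahul, Zara, and Yuki → score 5.
Fatima: beats Noah; loses to Lena, Rahul, Zara, and Yuki → score 1.
Noah: loses to Lena, Fatima, Rahul, Zara, and Yuki → score 0.
Rahul: beats Fatima, Noah, and Yuki; loses to Lena and Zara → score 3.
Zara: beats Fatima, Noah, Rahul, and Yuki; loses to Lena → score 4.
Yuki: beats Fatima and Noah; loses to Lena, Rahul, and Zara → score 2.
Lena has the best pairwise record.

Lena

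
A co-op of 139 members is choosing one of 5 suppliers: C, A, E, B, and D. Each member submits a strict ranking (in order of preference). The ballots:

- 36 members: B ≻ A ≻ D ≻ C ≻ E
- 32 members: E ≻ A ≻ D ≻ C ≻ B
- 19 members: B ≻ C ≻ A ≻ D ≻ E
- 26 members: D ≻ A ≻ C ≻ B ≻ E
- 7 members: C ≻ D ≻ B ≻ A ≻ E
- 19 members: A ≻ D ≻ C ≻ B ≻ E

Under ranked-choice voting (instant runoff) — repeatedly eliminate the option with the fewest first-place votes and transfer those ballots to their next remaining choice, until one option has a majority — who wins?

Round 1: C 7, A 19, E 32, B 55, D 26. Eliminate C.
Round 2: A 19, E 32, B 55, D 33. Eliminate A.
Round 3: E 32, B 55, D 52. Eliminate E.
Round 4: B 55, D 84. D has a majority.

D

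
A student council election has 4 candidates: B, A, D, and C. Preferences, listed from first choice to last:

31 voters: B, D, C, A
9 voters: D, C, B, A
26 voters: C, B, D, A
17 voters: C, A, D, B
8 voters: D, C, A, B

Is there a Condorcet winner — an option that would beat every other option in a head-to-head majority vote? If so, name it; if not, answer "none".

none

Checking pairwise contests:
C beats B 60–31.
B beats A 66–25.
B beats D 57–34.
D beats C 48–43.
Every option loses at least one head-to-head, so there is no Condorcet winner.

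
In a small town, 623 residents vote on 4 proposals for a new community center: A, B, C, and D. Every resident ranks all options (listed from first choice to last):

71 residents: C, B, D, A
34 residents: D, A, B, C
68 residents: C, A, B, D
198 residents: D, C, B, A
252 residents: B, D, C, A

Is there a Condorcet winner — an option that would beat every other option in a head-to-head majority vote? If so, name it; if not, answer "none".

none

Checking pairwise contests:
B beats A 521–102.
C beats B 337–286.
D beats C 484–139.
B beats D 391–232.
Every option loses at least one head-to-head, so there is no Condorcet winner.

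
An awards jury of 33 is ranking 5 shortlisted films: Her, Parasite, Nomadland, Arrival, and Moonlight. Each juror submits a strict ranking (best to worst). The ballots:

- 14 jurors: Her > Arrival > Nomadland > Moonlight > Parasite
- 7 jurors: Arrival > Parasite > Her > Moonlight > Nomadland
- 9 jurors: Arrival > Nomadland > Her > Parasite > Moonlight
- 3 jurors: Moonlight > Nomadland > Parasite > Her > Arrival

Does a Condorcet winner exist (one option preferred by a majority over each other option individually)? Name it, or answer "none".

Her vs Parasite: 23–10 for Her.
Her vs Nomadland: 21–12 for Her.
Her vs Arrival: 17–16 for Her.
Her vs Moonlight: 30–3 for Her.
Her beats every other option head-to-head.

Her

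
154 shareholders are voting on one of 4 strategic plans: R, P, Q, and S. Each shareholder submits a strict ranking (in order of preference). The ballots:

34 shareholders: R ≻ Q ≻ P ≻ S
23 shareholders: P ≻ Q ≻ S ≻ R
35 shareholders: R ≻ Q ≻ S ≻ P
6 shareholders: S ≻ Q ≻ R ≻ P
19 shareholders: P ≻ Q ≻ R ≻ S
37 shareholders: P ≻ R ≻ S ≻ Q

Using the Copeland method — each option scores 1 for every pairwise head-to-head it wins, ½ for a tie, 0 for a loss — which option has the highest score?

R: beats Q and S; loses to P → score 2.
P: beats R, Q, and S → score 3.
Q: beats S; loses to R and P → score 1.
S: loses to R, P, and Q → score 0.
P has the best pairwise record.

P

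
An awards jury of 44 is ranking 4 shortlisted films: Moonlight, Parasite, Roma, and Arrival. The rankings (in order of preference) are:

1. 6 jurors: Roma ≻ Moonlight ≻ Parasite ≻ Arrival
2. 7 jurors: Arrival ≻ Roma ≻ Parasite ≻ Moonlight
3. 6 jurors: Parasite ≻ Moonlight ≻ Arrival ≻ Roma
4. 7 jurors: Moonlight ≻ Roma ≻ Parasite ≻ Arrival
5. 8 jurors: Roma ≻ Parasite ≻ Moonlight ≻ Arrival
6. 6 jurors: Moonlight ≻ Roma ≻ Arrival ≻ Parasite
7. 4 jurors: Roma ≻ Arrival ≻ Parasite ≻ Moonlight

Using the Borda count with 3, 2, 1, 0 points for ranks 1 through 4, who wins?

Roma

Moonlight: 6·2 + 7·0 + 6·2 + 7·3 + 8·1 + 6·3 + 4·0 = 71
Parasite: 6·1 + 7·1 + 6·3 + 7·1 + 8·2 + 6·0 + 4·1 = 58
Roma: 6·3 + 7·2 + 6·0 + 7·2 + 8·3 + 6·2 + 4·3 = 94
Arrival: 6·0 + 7·3 + 6·1 + 7·0 + 8·0 + 6·1 + 4·2 = 41
Roma has the highest Borda score (94).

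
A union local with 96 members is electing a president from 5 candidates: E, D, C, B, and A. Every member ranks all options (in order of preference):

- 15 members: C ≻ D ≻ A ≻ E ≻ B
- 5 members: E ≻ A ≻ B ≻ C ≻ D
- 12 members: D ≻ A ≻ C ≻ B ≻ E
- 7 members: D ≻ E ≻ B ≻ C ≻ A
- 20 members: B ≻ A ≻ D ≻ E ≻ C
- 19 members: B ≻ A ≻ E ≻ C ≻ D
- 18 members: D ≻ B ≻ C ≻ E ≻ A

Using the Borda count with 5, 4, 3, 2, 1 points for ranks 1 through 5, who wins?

B

E: 15·2 + 5·5 + 12·1 + 7·4 + 20·2 + 19·3 + 18·2 = 228
D: 15·4 + 5·1 + 12·5 + 7·5 + 20·3 + 19·1 + 18·5 = 329
C: 15·5 + 5·2 + 12·3 + 7·2 + 20·1 + 19·2 + 18·3 = 247
B: 15·1 + 5·3 + 12·2 + 7·3 + 20·5 + 19·5 + 18·4 = 342
A: 15·3 + 5·4 + 12·4 + 7·1 + 20·4 + 19·4 + 18·1 = 294
B has the highest Borda score (342).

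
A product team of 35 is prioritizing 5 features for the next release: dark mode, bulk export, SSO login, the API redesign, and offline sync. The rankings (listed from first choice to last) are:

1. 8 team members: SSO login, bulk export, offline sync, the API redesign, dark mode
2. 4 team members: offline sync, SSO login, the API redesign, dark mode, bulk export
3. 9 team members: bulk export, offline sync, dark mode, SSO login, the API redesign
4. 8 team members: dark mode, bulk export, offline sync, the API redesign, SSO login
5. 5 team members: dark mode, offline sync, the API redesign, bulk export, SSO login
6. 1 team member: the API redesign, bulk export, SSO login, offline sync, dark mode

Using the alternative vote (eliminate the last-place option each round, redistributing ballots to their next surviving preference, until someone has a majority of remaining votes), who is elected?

dark mode

Round 1: dark mode 13, bulk export 9, SSO login 8, the API redesign 1, offline sync 4. Eliminate the API redesign.
Round 2: dark mode 13, bulk export 10, SSO login 8, offline sync 4. Eliminate offline sync.
Round 3: dark mode 13, bulk export 10, SSO login 12. Eliminate bulk export.
Round 4: dark mode 22, SSO login 13. Dark mode has a majority.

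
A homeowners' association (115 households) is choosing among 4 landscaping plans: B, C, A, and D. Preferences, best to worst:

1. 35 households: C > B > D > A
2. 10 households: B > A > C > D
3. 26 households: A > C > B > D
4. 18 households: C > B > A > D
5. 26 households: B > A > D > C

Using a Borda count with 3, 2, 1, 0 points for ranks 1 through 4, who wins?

B

B: 35·2 + 10·3 + 26·1 + 18·2 + 26·3 = 240
C: 35·3 + 10·1 + 26·2 + 18·3 + 26·0 = 221
A: 35·0 + 10·2 + 26·3 + 18·1 + 26·2 = 168
D: 35·1 + 10·0 + 26·0 + 18·0 + 26·1 = 61
B has the highest Borda score (240).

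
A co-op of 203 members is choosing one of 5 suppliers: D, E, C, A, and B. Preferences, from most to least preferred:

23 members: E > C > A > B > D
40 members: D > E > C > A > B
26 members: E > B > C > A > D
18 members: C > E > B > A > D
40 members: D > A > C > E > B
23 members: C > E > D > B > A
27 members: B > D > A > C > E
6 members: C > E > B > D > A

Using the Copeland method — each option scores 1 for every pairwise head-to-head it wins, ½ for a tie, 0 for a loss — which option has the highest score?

D: beats E, C, A, and B → score 4.
E: beats A and B; loses to D and C → score 2.
C: beats E, A, and B; loses to D → score 3.
A: beats B; loses to D, E, and C → score 1.
B: loses to D, E, C, and A → score 0.
D has the best pairwise record.

D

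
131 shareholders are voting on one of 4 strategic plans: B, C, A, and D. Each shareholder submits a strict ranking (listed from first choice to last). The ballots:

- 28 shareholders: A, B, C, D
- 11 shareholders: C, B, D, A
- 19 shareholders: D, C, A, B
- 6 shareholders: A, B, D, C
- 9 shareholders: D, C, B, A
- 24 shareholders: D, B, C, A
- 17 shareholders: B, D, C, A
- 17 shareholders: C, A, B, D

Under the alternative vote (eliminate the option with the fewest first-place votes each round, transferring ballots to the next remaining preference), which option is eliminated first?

Round 1: B 17, C 28, A 34, D 52. Eliminate B.

B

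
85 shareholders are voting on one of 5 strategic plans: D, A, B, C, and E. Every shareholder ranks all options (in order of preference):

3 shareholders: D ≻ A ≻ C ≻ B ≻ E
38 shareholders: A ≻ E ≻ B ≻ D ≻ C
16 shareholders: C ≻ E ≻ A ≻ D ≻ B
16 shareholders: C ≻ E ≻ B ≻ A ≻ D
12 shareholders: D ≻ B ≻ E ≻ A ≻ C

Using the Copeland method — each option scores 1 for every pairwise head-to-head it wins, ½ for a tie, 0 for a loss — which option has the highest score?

E

D: beats C; loses to A, B, and E → score 1.
A: beats D, B, and C; loses to E → score 3.
B: beats D and C; loses to A and E → score 2.
C: loses to D, A, B, and E → score 0.
E: beats D, A, B, and C → score 4.
E has the best pairwise record.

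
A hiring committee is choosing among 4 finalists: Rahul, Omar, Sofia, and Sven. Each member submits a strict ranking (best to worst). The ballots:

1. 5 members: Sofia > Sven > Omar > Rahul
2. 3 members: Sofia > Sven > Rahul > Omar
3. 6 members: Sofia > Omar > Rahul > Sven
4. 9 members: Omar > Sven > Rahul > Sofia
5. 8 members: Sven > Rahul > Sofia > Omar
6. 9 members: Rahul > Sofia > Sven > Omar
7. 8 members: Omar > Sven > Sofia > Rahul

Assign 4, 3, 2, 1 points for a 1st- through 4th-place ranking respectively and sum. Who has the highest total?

Rahul: 5·1 + 3·2 + 6·2 + 9·2 + 8·3 + 9·4 + 8·1 = 109
Omar: 5·2 + 3·1 + 6·3 + 9·4 + 8·1 + 9·1 + 8·4 = 116
Sofia: 5·4 + 3·4 + 6·4 + 9·1 + 8·2 + 9·3 + 8·2 = 124
Sven: 5·3 + 3·3 + 6·1 + 9·3 + 8·4 + 9·2 + 8·3 = 131
Sven has the highest Borda score (131).

Sven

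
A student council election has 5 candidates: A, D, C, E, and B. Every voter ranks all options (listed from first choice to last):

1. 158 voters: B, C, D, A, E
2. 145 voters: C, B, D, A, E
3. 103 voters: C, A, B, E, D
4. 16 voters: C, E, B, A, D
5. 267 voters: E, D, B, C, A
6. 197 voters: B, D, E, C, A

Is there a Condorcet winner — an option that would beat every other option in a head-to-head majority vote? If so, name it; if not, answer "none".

B vs A: 783–103 for B.
B vs D: 619–267 for B.
B vs C: 622–264 for B.
B vs E: 603–283 for B.
B beats every other option head-to-head.

B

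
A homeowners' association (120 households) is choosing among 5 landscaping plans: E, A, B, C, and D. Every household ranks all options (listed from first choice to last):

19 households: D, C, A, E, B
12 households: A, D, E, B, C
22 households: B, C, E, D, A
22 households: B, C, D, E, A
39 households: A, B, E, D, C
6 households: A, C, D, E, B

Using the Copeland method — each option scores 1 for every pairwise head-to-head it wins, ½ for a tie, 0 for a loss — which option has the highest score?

E: beats D; loses to A, B, and C → score 1.
A: beats E and B; loses to C and D → score 2.
B: beats E, C, and D; loses to A → score 3.
C: beats E and A; loses to B and D → score 2.
D: beats A and C; loses to E and B → score 2.
B has the best pairwise record.

B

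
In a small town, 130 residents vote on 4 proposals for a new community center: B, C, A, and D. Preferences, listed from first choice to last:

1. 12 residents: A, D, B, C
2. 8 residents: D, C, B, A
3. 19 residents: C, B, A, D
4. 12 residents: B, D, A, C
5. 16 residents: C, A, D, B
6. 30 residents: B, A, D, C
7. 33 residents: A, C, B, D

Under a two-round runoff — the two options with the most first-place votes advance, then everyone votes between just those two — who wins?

B

Round 1 first-place votes: B 42, C 35, A 45, D 8.
A and B advance.
Runoff: A is preferred to B by 61 voters; B by 69.
B wins the runoff.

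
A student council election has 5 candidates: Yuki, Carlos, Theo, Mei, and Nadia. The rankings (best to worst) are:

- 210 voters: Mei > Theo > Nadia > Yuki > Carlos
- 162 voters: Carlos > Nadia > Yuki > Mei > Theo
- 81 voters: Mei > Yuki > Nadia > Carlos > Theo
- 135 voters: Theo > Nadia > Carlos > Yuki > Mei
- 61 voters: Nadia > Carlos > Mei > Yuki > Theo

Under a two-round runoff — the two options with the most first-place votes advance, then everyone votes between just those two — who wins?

Round 1 first-place votes: Yuki 0, Carlos 162, Theo 135, Mei 291, Nadia 61.
Mei and Carlos advance.
Runoff: Mei is preferred to Carlos by 291 voters; Carlos by 358.
Carlos wins the runoff.

Carlos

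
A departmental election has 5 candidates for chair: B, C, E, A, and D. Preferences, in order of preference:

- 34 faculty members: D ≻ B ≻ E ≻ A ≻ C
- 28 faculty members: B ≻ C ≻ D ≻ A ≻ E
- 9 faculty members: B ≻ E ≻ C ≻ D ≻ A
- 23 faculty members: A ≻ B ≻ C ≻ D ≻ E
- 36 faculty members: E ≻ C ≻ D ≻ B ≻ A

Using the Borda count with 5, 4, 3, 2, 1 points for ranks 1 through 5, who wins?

B

B: 34·4 + 28·5 + 9·5 + 23·4 + 36·2 = 485
C: 34·1 + 28·4 + 9·3 + 23·3 + 36·4 = 386
E: 34·3 + 28·1 + 9·4 + 23·1 + 36·5 = 369
A: 34·2 + 28·2 + 9·1 + 23·5 + 36·1 = 284
D: 34·5 + 28·3 + 9·2 + 23·2 + 36·3 = 426
B has the highest Borda score (485).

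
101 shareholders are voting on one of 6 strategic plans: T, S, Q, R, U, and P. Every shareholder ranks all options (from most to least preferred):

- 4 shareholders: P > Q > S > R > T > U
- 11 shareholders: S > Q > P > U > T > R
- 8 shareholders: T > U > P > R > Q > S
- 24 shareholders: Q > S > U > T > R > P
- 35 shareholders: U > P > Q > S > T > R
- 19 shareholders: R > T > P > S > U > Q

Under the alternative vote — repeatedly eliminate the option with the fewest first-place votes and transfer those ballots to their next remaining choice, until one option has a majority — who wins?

Round 1: T 8, S 11, Q 24, R 19, U 35, P 4. Eliminate P.
Round 2: T 8, S 11, Q 28, R 19, U 35. Eliminate T.
Round 3: S 11, Q 28, R 19, U 43. Eliminate S.
Round 4: Q 39, R 19, U 43. Eliminate R.
Round 5: Q 39, U 62. U has a majority.

U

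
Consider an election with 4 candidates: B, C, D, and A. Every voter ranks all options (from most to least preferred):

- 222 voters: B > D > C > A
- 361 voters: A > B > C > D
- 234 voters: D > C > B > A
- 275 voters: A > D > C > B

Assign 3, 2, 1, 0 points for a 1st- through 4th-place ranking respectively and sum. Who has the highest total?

A

B: 222·3 + 361·2 + 234·1 + 275·0 = 1622
C: 222·1 + 361·1 + 234·2 + 275·1 = 1326
D: 222·2 + 361·0 + 234·3 + 275·2 = 1696
A: 222·0 + 361·3 + 234·0 + 275·3 = 1908
A has the highest Borda score (1908).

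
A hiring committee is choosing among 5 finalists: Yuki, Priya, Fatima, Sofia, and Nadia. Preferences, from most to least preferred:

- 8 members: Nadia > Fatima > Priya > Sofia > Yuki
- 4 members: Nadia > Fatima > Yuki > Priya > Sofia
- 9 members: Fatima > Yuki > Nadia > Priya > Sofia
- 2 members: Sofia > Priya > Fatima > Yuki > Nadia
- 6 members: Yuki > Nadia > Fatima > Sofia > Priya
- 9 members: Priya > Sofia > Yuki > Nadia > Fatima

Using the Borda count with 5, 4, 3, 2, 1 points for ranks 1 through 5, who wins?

Yuki: 8·1 + 4·3 + 9·4 + 2·2 + 6·5 + 9·3 = 117
Priya: 8·3 + 4·2 + 9·2 + 2·4 + 6·1 + 9·5 = 109
Fatima: 8·4 + 4·4 + 9·5 + 2·3 + 6·3 + 9·1 = 126
Sofia: 8·2 + 4·1 + 9·1 + 2·5 + 6·2 + 9·4 = 87
Nadia: 8·5 + 4·5 + 9·3 + 2·1 + 6·4 + 9·2 = 131
Nadia has the highest Borda score (131).

Nadia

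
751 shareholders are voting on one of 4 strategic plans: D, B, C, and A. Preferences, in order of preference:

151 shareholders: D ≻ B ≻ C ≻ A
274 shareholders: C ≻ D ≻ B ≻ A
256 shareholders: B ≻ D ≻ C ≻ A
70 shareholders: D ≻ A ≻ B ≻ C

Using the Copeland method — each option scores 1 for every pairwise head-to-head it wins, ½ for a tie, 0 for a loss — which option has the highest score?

D: beats B, C, and A → score 3.
B: beats C and A; loses to D → score 2.
C: beats A; loses to D and B → score 1.
A: loses to D, B, and C → score 0.
D has the best pairwise record.

D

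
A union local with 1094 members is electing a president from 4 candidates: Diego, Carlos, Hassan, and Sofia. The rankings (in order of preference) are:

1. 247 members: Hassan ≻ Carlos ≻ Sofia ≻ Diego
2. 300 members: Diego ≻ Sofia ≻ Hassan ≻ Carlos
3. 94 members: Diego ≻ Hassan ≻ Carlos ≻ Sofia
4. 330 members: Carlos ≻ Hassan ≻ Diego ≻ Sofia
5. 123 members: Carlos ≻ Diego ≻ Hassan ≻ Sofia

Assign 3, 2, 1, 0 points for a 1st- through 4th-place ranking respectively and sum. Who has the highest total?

Diego: 247·0 + 300·3 + 94·3 + 330·1 + 123·2 = 1758
Carlos: 247·2 + 300·0 + 94·1 + 330·3 + 123·3 = 1947
Hassan: 247·3 + 300·1 + 94·2 + 330·2 + 123·1 = 2012
Sofia: 247·1 + 300·2 + 94·0 + 330·0 + 123·0 = 847
Hassan has the highest Borda score (2012).

Hassan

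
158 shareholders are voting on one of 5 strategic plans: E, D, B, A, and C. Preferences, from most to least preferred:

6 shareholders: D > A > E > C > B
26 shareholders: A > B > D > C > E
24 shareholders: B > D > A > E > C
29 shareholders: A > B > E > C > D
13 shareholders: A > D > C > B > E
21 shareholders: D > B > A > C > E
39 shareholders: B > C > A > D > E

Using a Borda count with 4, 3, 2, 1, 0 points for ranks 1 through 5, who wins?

E: 6·2 + 26·0 + 24·1 + 29·2 + 13·0 + 21·0 + 39·0 = 94
D: 6·4 + 26·2 + 24·3 + 29·0 + 13·3 + 21·4 + 39·1 = 310
B: 6·0 + 26·3 + 24·4 + 29·3 + 13·1 + 21·3 + 39·4 = 493
A: 6·3 + 26·4 + 24·2 + 29·4 + 13·4 + 21·2 + 39·2 = 458
C: 6·1 + 26·1 + 24·0 + 29·1 + 13·2 + 21·1 + 39·3 = 225
B has the highest Borda score (493).

B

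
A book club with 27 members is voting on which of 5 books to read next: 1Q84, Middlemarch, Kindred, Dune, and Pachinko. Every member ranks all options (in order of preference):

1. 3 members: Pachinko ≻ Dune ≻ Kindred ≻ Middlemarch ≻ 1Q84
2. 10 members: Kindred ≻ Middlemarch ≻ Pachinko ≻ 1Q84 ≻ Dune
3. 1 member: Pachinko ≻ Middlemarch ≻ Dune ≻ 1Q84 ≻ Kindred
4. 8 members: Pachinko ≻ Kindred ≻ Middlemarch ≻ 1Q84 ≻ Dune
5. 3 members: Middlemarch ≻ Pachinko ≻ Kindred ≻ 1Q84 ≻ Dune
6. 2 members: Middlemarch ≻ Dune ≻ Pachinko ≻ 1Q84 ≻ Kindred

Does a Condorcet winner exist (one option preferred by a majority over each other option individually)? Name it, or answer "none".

none

Checking pairwise contests:
Middlemarch beats 1Q84 27–0.
Kindred beats Middlemarch 21–6.
Pachinko beats Kindred 17–10.
1Q84 beats Dune 21–6.
Middlemarch beats Pachinko 15–12.
Every option loses at least one head-to-head, so there is no Condorcet winner.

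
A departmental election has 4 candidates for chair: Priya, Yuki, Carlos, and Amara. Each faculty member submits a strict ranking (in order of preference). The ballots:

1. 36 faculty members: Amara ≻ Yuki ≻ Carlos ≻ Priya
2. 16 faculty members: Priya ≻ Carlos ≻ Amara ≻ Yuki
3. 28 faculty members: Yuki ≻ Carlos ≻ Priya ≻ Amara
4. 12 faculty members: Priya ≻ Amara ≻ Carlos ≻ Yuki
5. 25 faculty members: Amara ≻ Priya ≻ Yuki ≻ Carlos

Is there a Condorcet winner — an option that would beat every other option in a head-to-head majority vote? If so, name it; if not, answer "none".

Amara

Amara vs Priya: 61–56 for Amara.
Amara vs Yuki: 89–28 for Amara.
Amara vs Carlos: 73–44 for Amara.
Amara beats every other option head-to-head.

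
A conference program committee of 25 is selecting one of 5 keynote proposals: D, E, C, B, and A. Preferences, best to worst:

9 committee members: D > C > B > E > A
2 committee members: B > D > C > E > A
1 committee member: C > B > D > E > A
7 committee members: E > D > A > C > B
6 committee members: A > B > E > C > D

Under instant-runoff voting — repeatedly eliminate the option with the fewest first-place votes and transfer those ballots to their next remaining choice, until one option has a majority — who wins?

Round 1: D 9, E 7, C 1, B 2, A 6. Eliminate C.
Round 2: D 9, E 7, B 3, A 6. Eliminate B.
Round 3: D 12, E 7, A 6. Eliminate A.
Round 4: D 12, E 13. E has a majority.

E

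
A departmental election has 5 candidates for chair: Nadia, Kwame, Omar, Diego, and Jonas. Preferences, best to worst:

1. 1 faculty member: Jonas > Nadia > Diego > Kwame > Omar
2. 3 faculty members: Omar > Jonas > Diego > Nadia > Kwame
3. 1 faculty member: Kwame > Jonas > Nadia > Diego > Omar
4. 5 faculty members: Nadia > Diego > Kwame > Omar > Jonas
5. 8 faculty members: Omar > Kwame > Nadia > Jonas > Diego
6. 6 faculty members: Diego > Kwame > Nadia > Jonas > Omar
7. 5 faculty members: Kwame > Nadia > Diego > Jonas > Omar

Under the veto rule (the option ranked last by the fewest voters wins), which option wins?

Nadia

Last-place votes: Nadia 0, Kwame 3, Omar 13, Diego 8, Jonas 5.
Nadia is ranked last by the fewest voters, so Nadia wins.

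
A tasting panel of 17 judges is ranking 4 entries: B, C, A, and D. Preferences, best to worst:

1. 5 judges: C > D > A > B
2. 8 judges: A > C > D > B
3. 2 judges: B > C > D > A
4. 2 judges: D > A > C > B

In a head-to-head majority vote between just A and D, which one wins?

D

Voters preferring A to D: 8; preferring D to A: 9.
D wins the head-to-head.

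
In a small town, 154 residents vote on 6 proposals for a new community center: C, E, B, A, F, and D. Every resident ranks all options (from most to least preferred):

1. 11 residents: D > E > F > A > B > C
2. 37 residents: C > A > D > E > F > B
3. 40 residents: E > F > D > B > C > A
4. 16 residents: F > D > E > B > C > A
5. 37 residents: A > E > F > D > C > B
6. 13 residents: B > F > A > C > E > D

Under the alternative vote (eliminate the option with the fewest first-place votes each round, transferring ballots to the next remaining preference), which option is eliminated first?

Round 1: C 37, E 40, B 13, A 37, F 16, D 11. Eliminate D.

D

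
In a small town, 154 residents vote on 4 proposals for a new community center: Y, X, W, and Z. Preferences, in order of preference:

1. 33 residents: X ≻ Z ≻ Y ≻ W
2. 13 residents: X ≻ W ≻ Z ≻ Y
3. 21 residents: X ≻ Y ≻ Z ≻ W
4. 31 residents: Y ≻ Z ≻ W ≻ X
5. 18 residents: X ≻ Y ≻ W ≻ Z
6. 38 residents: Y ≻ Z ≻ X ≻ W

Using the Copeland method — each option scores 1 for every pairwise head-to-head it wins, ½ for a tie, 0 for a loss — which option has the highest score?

X

Y: beats W and Z; loses to X → score 2.
X: beats Y, W, and Z → score 3.
W: loses to Y, X, and Z → score 0.
Z: beats W; loses to Y and X → score 1.
X has the best pairwise record.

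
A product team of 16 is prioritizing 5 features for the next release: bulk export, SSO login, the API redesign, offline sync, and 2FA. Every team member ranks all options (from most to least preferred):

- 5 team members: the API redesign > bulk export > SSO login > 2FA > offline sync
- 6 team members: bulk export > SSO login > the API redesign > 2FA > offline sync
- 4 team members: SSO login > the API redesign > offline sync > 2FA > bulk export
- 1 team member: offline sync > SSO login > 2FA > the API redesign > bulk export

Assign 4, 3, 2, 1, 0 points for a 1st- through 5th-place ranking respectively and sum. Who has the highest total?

SSO login

bulk export: 5·3 + 6·4 + 4·0 + 1·0 = 39
SSO login: 5·2 + 6·3 + 4·4 + 1·3 = 47
the API redesign: 5·4 + 6·2 + 4·3 + 1·1 = 45
offline sync: 5·0 + 6·0 + 4·2 + 1·4 = 12
2FA: 5·1 + 6·1 + 4·1 + 1·2 = 17
SSO login has the highest Borda score (47).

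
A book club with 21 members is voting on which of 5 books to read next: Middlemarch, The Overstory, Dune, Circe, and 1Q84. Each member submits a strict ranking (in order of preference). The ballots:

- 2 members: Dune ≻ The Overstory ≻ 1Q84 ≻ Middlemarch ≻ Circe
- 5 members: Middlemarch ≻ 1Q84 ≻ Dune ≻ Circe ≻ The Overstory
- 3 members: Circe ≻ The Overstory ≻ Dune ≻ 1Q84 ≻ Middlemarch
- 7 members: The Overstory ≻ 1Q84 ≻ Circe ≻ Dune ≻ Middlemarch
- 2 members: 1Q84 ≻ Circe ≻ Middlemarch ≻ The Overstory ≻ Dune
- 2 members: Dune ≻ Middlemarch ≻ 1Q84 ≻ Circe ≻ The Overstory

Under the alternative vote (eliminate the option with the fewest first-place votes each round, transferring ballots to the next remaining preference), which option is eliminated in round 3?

Circe

Round 1: Middlemarch 5, The Overstory 7, Dune 4, Circe 3, 1Q84 2. Eliminate 1Q84.
Round 2: Middlemarch 5, The Overstory 7, Dune 4, Circe 5. Eliminate Dune.
Round 3: Middlemarch 7, The Overstory 9, Circe 5. Eliminate Circe.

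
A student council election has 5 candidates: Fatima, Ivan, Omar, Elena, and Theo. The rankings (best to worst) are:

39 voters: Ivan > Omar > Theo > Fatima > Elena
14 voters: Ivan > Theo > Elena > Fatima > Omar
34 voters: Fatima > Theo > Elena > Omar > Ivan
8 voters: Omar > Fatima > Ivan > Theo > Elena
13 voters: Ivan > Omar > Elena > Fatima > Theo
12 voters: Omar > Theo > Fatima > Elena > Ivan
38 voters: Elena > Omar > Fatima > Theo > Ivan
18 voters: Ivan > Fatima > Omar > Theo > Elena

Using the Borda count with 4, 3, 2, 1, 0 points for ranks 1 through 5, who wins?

Fatima: 39·1 + 14·1 + 34·4 + 8·3 + 13·1 + 12·2 + 38·2 + 18·3 = 380
Ivan: 39·4 + 14·4 + 34·0 + 8·2 + 13·4 + 12·0 + 38·0 + 18·4 = 352
Omar: 39·3 + 14·0 + 34·1 + 8·4 + 13·3 + 12·4 + 38·3 + 18·2 = 420
Elena: 39·0 + 14·2 + 34·2 + 8·0 + 13·2 + 12·1 + 38·4 + 18·0 = 286
Theo: 39·2 + 14·3 + 34·3 + 8·1 + 13·0 + 12·3 + 38·1 + 18·1 = 322
Omar has the highest Borda score (420).

Omar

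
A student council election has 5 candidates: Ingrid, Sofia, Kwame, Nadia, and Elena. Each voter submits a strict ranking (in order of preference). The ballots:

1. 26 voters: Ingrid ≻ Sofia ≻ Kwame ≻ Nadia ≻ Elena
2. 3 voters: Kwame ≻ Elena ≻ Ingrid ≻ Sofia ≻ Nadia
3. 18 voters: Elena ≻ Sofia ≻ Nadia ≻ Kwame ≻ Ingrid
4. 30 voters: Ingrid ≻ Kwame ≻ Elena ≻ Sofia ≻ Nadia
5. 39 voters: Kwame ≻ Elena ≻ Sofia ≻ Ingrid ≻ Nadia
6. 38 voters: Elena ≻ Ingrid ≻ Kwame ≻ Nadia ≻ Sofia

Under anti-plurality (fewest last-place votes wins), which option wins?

Kwame

Last-place votes: Ingrid 18, Sofia 38, Kwame 0, Nadia 72, Elena 26.
Kwame is ranked last by the fewest voters, so Kwame wins.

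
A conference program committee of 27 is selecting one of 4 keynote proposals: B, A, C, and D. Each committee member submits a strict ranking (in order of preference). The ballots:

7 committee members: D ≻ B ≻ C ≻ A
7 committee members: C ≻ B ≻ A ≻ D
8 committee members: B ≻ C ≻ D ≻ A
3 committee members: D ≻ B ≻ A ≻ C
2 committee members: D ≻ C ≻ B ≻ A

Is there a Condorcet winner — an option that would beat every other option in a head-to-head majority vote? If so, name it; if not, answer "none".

B

B vs A: 27–0 for B.
B vs C: 18–9 for B.
B vs D: 15–12 for B.
B beats every other option head-to-head.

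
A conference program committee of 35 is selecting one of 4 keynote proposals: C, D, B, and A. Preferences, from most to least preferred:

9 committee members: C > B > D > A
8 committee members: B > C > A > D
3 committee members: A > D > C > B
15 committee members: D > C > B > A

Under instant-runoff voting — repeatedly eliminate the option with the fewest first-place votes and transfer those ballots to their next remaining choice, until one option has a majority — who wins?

Round 1: C 9, D 15, B 8, A 3. Eliminate A.
Round 2: C 9, D 18, B 8. D has a majority.

D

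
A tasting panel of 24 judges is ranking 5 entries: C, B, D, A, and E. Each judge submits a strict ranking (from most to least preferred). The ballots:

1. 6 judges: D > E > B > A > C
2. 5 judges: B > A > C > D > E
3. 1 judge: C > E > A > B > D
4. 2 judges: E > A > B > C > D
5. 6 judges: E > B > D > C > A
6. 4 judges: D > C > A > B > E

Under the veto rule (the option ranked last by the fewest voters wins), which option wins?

Last-place votes: C 6, B 0, D 3, A 6, E 9.
B is ranked last by the fewest voters, so B wins.

B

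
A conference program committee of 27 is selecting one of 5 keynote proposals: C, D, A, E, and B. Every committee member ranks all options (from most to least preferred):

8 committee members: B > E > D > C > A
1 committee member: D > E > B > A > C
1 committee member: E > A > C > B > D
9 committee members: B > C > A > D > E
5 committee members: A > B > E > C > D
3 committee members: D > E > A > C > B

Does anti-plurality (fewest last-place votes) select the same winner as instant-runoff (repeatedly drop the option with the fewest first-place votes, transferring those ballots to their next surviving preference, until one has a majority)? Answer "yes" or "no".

no

Anti-plurality — last-place votes: C 1, D 6, A 8, E 9, B 3. Winner: C.
Instant-runoff — R1 C 0, D 4, A 5, E 1, B 17 (B winner). Winner: B.
The two methods disagree.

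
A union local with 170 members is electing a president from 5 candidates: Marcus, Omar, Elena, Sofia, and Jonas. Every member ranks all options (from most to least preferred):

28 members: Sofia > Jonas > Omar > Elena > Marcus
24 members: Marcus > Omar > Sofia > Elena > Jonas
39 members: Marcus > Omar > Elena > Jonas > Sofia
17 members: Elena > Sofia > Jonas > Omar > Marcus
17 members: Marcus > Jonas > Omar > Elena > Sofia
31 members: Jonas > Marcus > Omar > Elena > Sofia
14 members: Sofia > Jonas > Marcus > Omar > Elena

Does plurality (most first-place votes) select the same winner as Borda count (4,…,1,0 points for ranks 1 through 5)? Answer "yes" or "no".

Plurality — first-place votes: Marcus 80, Omar 0, Elena 17, Sofia 42, Jonas 31. Winner: Marcus.
Borda — scores: Marcus 441, Omar 372, Elena 246, Sofia 267, Jonas 374. Winner: Marcus.
The two methods agree.

yes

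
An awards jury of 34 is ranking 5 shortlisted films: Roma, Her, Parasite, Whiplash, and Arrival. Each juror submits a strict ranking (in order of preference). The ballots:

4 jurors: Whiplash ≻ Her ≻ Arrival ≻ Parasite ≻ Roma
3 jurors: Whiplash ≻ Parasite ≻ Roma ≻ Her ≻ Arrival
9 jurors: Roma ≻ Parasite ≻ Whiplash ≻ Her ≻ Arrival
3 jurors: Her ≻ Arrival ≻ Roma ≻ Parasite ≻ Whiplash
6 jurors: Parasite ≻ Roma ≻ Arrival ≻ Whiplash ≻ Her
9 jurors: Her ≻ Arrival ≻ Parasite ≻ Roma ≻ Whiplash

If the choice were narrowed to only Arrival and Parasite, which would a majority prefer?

Voters preferring Arrival to Parasite: 16; preferring Parasite to Arrival: 18.
Parasite wins the head-to-head.

Parasite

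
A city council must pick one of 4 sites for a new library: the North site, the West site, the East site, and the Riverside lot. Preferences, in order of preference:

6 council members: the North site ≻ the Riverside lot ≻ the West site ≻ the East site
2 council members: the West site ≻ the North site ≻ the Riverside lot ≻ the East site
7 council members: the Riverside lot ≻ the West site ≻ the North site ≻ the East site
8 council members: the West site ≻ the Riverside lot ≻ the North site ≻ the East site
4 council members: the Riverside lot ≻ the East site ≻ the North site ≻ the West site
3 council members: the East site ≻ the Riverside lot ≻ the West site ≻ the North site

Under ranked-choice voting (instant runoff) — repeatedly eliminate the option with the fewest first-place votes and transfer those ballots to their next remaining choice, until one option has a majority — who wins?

the Riverside lot

Round 1: the North site 6, the West site 10, the East site 3, the Riverside lot 11. Eliminate the East site.
Round 2: the North site 6, the West site 10, the Riverside lot 14. Eliminate the North site.
Round 3: the West site 10, the Riverside lot 20. The Riverside lot has a majority.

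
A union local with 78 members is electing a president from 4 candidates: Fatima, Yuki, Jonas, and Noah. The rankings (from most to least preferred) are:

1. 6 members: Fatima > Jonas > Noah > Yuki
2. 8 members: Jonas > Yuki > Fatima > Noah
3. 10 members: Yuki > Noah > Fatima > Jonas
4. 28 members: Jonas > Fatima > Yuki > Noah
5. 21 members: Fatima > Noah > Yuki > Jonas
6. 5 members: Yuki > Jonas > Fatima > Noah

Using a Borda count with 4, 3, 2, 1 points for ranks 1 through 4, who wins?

Fatima: 6·4 + 8·2 + 10·2 + 28·3 + 21·4 + 5·2 = 238
Yuki: 6·1 + 8·3 + 10·4 + 28·2 + 21·2 + 5·4 = 188
Jonas: 6·3 + 8·4 + 10·1 + 28·4 + 21·1 + 5·3 = 208
Noah: 6·2 + 8·1 + 10·3 + 28·1 + 21·3 + 5·1 = 146
Fatima has the highest Borda score (238).

Fatima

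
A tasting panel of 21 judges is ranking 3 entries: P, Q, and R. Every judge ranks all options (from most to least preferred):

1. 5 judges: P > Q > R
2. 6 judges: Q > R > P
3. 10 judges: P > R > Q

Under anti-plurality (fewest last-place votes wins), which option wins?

Last-place votes: P 6, Q 10, R 5.
R is ranked last by the fewest voters, so R wins.

R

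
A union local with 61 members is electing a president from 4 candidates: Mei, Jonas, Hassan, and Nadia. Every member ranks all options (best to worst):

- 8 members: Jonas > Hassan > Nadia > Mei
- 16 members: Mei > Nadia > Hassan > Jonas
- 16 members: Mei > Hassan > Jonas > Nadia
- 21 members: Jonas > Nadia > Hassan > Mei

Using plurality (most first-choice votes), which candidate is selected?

Mei

First-place votes: Mei 32, Jonas 29, Hassan 0, Nadia 0.
Mei has the most first-place votes.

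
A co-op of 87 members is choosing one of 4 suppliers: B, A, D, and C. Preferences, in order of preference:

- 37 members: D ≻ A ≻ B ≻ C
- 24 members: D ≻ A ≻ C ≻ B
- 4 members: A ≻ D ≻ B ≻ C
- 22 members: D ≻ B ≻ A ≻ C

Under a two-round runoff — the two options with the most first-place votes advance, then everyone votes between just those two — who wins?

Round 1 first-place votes: B 0, A 4, D 83, C 0.
D and A advance.
Runoff: D is preferred to A by 83 voters; A by 4.
D wins the runoff.

D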